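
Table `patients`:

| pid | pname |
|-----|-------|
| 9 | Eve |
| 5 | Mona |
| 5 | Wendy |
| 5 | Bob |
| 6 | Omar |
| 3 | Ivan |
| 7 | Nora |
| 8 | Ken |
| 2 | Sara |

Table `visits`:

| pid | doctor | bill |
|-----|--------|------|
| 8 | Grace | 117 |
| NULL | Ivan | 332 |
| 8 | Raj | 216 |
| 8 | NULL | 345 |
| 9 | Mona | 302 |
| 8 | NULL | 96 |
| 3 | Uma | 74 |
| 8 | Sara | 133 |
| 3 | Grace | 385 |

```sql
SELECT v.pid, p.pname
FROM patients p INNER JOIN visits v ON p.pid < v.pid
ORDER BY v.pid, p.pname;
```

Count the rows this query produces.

INNER JOIN keeps only pairs where the ON condition holds.
Matching on p.pid < v.pid. A NULL in a compared column never satisfies the condition.
- pid=9: no matching v row, dropped.
- pid=5: 6 matching v row(s), so 6 row(s) emitted.
- pid=5: 6 matching v row(s), so 6 row(s) emitted.
- pid=5: 6 matching v row(s), so 6 row(s) emitted.
- pid=6: 6 matching v row(s), so 6 row(s) emitted.
- pid=3: 6 matching v row(s), so 6 row(s) emitted.
- pid=7: 6 matching v row(s), so 6 row(s) emitted.
- pid=8: 1 matching v row(s), so 1 row(s) emitted.
- pid=2: 8 matching v row(s), so 8 row(s) emitted.
Total: 45 rows.

45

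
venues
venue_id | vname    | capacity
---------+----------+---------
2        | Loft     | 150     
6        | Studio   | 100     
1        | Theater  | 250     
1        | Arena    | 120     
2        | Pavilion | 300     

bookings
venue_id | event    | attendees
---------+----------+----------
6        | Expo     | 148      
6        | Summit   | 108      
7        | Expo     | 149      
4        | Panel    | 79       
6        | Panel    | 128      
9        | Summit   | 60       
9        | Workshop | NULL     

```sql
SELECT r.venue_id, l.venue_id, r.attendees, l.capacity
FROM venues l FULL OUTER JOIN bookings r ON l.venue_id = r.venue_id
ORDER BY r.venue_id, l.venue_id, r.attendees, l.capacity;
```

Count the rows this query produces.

11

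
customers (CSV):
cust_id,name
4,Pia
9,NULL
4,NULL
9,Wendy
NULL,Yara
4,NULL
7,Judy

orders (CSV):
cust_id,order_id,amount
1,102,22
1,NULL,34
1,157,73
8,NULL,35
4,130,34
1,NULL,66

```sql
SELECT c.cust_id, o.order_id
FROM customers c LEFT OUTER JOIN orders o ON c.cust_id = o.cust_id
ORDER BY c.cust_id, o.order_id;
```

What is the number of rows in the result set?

7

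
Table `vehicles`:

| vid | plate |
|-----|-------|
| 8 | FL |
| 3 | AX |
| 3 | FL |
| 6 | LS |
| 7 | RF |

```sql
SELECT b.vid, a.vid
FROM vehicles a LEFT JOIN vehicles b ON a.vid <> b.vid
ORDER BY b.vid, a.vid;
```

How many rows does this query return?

LEFT JOIN keeps every row from `vehicles a`; unmatched rows get NULL for `vehicles b`'s columns.
Matching on a.vid <> b.vid.
Matched pairs: 18; unmatched a rows kept: 0.
Total: 18 rows.

18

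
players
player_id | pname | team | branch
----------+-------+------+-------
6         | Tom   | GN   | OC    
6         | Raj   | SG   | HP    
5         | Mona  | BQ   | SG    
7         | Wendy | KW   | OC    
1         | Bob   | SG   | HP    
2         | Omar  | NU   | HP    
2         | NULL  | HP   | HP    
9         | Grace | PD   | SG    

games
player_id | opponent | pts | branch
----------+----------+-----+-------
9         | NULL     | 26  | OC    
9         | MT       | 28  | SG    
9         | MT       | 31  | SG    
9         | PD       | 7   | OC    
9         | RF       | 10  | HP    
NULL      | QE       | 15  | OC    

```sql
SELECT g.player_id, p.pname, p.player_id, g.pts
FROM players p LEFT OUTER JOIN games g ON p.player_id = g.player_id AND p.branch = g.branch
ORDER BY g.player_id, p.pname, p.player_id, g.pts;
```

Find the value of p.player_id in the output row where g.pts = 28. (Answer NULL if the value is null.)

9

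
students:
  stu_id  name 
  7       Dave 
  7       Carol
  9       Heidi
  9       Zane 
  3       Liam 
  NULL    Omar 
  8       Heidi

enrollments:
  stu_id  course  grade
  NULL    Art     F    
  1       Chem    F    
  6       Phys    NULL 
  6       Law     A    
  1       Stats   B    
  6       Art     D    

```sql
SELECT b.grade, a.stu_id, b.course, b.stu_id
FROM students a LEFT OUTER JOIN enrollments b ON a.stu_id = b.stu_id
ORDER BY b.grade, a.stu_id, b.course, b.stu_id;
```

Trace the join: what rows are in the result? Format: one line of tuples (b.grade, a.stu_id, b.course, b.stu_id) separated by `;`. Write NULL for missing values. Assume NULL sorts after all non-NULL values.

(NULL, 3, NULL, NULL); (NULL, 7, NULL, NULL); (NULL, 7, NULL, NULL); (NULL, 8, NULL, NULL); (NULL, 9, NULL, NULL); (NULL, 9, NULL, NULL); (NULL, NULL, NULL, NULL)

LEFT JOIN keeps every row from `students`; unmatched rows get NULL for `enrollments`'s columns.
Matching on a.stu_id = b.stu_id. A NULL in a compared column never satisfies the condition.
- stu_id=7: no b row matches, row kept with b columns NULL.
- stu_id=7: no b row matches, row kept with b columns NULL.
- stu_id=9: no b row matches, row kept with b columns NULL.
- stu_id=9: no b row matches, row kept with b columns NULL.
- stu_id=3: no b row matches, row kept with b columns NULL.
- stu_id=NULL: no b row matches, row kept with b columns NULL.
- stu_id=8: no b row matches, row kept with b columns NULL.
After projecting and ordering:
b.grade | a.stu_id | b.course | b.stu_id
NULL | 3 | NULL | NULL
NULL | 7 | NULL | NULL
NULL | 7 | NULL | NULL
NULL | 8 | NULL | NULL
NULL | 9 | NULL | NULL
NULL | 9 | NULL | NULL
NULL | NULL | NULL | NULL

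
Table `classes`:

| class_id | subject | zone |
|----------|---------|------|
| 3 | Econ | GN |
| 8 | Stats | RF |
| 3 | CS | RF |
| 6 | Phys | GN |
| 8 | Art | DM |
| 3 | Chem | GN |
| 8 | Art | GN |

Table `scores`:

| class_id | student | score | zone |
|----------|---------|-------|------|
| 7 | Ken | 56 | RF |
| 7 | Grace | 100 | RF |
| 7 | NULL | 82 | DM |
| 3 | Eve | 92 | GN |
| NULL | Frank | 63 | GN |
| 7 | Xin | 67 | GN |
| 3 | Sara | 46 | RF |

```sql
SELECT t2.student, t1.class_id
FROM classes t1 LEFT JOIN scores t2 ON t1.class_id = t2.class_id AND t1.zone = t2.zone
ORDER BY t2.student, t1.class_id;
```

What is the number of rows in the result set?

LEFT JOIN keeps every row from `classes`; unmatched rows get NULL for `scores`'s columns.
Matching on t1.class_id = t2.class_id AND t1.zone = t2.zone. A NULL in a compared column never satisfies the condition.
- t1 row (class_id=3, zone=GN): matches 1 t2 row(s) → 1 output row(s).
- t1 row (class_id=8, zone=RF): no match → kept, t2 columns NULL.
- t1 row (class_id=3, zone=RF): matches 1 t2 row(s) → 1 output row(s).
- t1 row (class_id=6, zone=GN): no match → kept, t2 columns NULL.
- t1 row (class_id=8, zone=DM): no match → kept, t2 columns NULL.
- t1 row (class_id=3, zone=GN): matches 1 t2 row(s) → 1 output row(s).
- t1 row (class_id=8, zone=GN): no match → kept, t2 columns NULL.
Total: 3 matched + 4 padded = 7 rows.

7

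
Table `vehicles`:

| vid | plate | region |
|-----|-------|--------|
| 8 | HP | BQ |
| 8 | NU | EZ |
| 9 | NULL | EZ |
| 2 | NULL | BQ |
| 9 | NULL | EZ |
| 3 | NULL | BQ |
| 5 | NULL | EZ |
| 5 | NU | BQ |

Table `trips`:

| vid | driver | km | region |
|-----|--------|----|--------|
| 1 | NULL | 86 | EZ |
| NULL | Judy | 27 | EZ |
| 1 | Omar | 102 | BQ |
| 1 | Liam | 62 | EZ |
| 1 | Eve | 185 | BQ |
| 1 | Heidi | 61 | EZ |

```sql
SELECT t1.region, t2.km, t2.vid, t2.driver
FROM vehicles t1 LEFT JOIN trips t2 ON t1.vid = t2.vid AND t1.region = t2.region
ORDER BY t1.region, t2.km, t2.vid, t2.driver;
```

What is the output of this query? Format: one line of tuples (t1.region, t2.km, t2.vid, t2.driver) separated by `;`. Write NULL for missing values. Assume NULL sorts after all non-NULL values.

(BQ, NULL, NULL, NULL); (BQ, NULL, NULL, NULL); (BQ, NULL, NULL, NULL); (BQ, NULL, NULL, NULL); (EZ, NULL, NULL, NULL); (EZ, NULL, NULL, NULL); (EZ, NULL, NULL, NULL); (EZ, NULL, NULL, NULL)

LEFT JOIN keeps every row from `vehicles`; unmatched rows get NULL for `trips`'s columns.
Matching on t1.vid = t2.vid AND t1.region = t2.region. A NULL in a compared column never satisfies the condition.
- t1[0] vid=8, region=BQ → no match; kept with NULLs on the t2 side.
- t1[1] vid=8, region=EZ → no match; kept with NULLs on the t2 side.
- t1[2] vid=9, region=EZ → no match; kept with NULLs on the t2 side.
- t1[3] vid=2, region=BQ → no match; kept with NULLs on the t2 side.
- t1[4] vid=9, region=EZ → no match; kept with NULLs on the t2 side.
- t1[5] vid=3, region=BQ → no match; kept with NULLs on the t2 side.
- t1[6] vid=5, region=EZ → no match; kept with NULLs on the t2 side.
- t1[7] vid=5, region=BQ → no match; kept with NULLs on the t2 side.
After projecting and ordering:
t1.region | t2.km | t2.vid | t2.driver
BQ | NULL | NULL | NULL
BQ | NULL | NULL | NULL
BQ | NULL | NULL | NULL
BQ | NULL | NULL | NULL
EZ | NULL | NULL | NULL
EZ | NULL | NULL | NULL
EZ | NULL | NULL | NULL
EZ | NULL | NULL | NULL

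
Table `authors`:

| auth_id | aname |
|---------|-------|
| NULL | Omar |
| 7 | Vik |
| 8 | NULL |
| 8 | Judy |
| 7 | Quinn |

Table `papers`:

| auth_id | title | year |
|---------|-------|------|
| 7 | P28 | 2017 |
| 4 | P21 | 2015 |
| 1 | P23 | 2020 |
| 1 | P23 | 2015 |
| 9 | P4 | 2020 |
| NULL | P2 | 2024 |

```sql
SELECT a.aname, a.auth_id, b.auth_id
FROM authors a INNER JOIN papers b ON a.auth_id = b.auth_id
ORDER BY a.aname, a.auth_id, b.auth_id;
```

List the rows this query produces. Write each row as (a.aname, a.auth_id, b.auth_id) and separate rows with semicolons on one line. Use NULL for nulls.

(Quinn, 7, 7); (Vik, 7, 7)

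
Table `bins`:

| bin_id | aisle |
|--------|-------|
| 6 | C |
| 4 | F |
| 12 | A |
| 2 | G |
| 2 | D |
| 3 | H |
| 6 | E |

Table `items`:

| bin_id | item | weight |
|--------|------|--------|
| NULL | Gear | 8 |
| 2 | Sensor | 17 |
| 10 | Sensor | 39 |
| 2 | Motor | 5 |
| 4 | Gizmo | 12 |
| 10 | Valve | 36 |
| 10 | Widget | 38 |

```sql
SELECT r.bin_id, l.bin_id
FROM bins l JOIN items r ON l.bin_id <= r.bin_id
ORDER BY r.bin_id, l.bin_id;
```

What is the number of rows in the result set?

INNER JOIN keeps only pairs where the ON condition holds.
Matching on l.bin_id <= r.bin_id. A NULL in a compared column never satisfies the condition.
- bin_id=6: 3 matching r row(s), so 3 row(s) emitted.
- bin_id=4: 4 matching r row(s), so 4 row(s) emitted.
- bin_id=12: no matching r row, dropped.
- bin_id=2: 6 matching r row(s), so 6 row(s) emitted.
- bin_id=2: 6 matching r row(s), so 6 row(s) emitted.
- bin_id=3: 4 matching r row(s), so 4 row(s) emitted.
- bin_id=6: 3 matching r row(s), so 3 row(s) emitted.
Total: 26 rows.

26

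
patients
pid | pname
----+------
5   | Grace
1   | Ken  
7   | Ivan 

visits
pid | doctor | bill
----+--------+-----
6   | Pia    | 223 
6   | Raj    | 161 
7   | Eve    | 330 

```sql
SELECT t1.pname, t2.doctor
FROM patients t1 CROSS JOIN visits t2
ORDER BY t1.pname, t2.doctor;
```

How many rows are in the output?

9

CROSS JOIN pairs every row of `patients` with every row of `visits`: 3 × 3 = 9 rows.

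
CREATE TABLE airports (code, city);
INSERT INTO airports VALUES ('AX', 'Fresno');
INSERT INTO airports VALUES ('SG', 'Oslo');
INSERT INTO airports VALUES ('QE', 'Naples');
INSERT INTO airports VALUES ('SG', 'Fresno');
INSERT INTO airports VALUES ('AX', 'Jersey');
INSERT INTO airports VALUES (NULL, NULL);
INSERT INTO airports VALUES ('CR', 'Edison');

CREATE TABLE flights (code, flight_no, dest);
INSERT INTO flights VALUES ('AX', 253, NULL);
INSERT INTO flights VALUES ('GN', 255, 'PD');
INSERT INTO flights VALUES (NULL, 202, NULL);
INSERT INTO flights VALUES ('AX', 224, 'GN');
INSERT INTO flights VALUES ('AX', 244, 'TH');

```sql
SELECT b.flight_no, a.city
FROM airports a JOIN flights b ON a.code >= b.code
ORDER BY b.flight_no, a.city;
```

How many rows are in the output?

21

INNER JOIN keeps only pairs where the ON condition holds.
Matching on a.code >= b.code. A NULL in a compared column never satisfies the condition.
- a (code=AX) pairs with 3 row(s) of b.
- a (code=SG) pairs with 4 row(s) of b.
- a (code=QE) pairs with 4 row(s) of b.
- a (code=SG) pairs with 4 row(s) of b.
- a (code=AX) pairs with 3 row(s) of b.
- a (code=NULL) has no partner → excluded.
- a (code=CR) pairs with 3 row(s) of b.
Total: 21 rows.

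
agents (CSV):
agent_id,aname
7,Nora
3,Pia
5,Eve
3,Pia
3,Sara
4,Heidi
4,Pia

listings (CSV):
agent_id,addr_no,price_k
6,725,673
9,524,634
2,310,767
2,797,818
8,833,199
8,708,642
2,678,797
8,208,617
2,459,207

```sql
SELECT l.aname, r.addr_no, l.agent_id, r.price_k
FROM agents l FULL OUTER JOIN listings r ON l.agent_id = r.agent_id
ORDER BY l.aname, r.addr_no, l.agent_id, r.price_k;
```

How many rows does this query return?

FULL OUTER JOIN keeps every row from both sides; unmatched rows get NULL for the other side's columns.
Matching on l.agent_id = r.agent_id.
Matched pairs: 0; unmatched l rows kept: 7; unmatched r rows kept: 9.
Total: 0 matched + 16 padded = 16 rows.

16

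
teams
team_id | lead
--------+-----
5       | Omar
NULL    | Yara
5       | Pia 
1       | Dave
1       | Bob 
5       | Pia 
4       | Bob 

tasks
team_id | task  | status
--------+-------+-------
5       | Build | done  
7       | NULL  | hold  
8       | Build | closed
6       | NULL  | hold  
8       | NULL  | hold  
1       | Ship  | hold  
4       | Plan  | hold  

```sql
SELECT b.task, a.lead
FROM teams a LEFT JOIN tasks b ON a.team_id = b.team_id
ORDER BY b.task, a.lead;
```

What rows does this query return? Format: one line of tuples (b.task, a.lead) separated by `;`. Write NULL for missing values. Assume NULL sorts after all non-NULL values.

LEFT JOIN keeps every row from `teams`; unmatched rows get NULL for `tasks`'s columns.
Matching on a.team_id = b.team_id. A NULL in a compared column never satisfies the condition.
- a (team_id=5) pairs with 1 row(s) of b.
- a (team_id=NULL) has no partner → padded with NULL.
- a (team_id=5) pairs with 1 row(s) of b.
- a (team_id=1) pairs with 1 row(s) of b.
- a (team_id=1) pairs with 1 row(s) of b.
- a (team_id=5) pairs with 1 row(s) of b.
- a (team_id=4) pairs with 1 row(s) of b.
After projecting and ordering:
b.task | a.lead
Build | Omar
Build | Pia
Build | Pia
Plan | Bob
Ship | Bob
Ship | Dave
NULL | Yara

(Build, Omar); (Build, Pia); (Build, Pia); (Plan, Bob); (Ship, Bob); (Ship, Dave); (NULL, Yara)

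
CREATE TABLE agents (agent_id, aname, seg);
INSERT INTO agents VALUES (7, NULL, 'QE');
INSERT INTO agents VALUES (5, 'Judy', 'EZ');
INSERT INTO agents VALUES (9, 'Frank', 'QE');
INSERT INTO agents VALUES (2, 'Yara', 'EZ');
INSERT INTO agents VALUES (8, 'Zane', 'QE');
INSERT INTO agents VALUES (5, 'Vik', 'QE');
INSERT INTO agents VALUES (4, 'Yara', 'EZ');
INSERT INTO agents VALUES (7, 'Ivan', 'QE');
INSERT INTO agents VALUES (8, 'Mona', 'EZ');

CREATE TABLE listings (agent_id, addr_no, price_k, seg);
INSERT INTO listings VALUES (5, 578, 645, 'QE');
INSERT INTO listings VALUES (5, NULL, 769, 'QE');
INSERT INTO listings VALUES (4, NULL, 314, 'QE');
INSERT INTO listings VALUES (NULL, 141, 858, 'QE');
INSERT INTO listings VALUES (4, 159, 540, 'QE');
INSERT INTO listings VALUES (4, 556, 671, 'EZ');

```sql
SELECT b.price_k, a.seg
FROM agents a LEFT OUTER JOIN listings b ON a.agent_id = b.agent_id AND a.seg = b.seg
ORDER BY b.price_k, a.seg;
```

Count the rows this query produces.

LEFT JOIN keeps every row from `agents`; unmatched rows get NULL for `listings`'s columns.
Matching on a.agent_id = b.agent_id AND a.seg = b.seg. A NULL in a compared column never satisfies the condition.
- a (agent_id=7, seg=QE) has no partner → padded with NULL.
- a (agent_id=5, seg=EZ) has no partner → padded with NULL.
- a (agent_id=9, seg=QE) has no partner → padded with NULL.
- a (agent_id=2, seg=EZ) has no partner → padded with NULL.
- a (agent_id=8, seg=QE) has no partner → padded with NULL.
- a (agent_id=5, seg=QE) pairs with 2 row(s) of b.
- a (agent_id=4, seg=EZ) pairs with 1 row(s) of b.
- a (agent_id=7, seg=QE) has no partner → padded with NULL.
- a (agent_id=8, seg=EZ) has no partner → padded with NULL.
Total: 3 matched + 7 padded = 10 rows.

10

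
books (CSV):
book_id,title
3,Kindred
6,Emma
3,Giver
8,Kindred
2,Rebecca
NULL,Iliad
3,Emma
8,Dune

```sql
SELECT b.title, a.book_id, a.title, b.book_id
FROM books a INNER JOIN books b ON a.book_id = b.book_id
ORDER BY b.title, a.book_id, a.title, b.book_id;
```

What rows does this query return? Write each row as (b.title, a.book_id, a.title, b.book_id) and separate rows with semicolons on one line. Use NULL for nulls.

INNER JOIN keeps only pairs where the ON condition holds.
Matching on a.book_id = b.book_id. A NULL in a compared column never satisfies the condition.
Matched pairs: 15.

(Dune, 8, Dune, 8); (Dune, 8, Kindred, 8); (Emma, 3, Emma, 3); (Emma, 3, Giver, 3); (Emma, 3, Kindred, 3); (Emma, 6, Emma, 6); (Giver, 3, Emma, 3); (Giver, 3, Giver, 3); (Giver, 3, Kindred, 3); (Kindred, 3, Emma, 3); (Kindred, 3, Giver, 3); (Kindred, 3, Kindred, 3); (Kindred, 8, Dune, 8); (Kindred, 8, Kindred, 8); (Rebecca, 2, Rebecca, 2)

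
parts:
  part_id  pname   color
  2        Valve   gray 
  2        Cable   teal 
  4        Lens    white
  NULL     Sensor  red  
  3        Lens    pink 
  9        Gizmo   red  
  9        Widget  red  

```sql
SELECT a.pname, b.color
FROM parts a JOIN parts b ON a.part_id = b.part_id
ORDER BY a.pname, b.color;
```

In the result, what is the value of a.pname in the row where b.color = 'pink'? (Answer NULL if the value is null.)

Lens

INNER JOIN keeps only pairs where the ON condition holds.
Matching on a.part_id = b.part_id. A NULL in a compared column never satisfies the condition.
- a (part_id=2) pairs with 2 row(s) of b.
- a (part_id=2) pairs with 2 row(s) of b.
- a (part_id=4) pairs with 1 row(s) of b.
- a (part_id=NULL) has no partner → excluded.
- a (part_id=3) pairs with 1 row(s) of b.
- a (part_id=9) pairs with 2 row(s) of b.
- a (part_id=9) pairs with 2 row(s) of b.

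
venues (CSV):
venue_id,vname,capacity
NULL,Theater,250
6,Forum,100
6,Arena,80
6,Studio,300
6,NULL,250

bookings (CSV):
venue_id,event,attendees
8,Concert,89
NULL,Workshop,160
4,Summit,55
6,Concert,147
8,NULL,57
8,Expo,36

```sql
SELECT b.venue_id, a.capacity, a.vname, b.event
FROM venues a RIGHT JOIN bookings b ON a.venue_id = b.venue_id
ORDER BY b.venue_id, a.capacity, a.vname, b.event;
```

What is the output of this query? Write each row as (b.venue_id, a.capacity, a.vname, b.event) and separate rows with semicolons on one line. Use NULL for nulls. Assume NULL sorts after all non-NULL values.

(4, NULL, NULL, Summit); (6, 80, Arena, Concert); (6, 100, Forum, Concert); (6, 250, NULL, Concert); (6, 300, Studio, Concert); (8, NULL, NULL, Concert); (8, NULL, NULL, Expo); (8, NULL, NULL, NULL); (NULL, NULL, NULL, Workshop)

RIGHT JOIN keeps every row from `bookings`; unmatched rows get NULL for `venues`'s columns.
Matching on a.venue_id = b.venue_id. A NULL in a compared column never satisfies the condition.
Matched pairs: 4; unmatched b rows kept: 5.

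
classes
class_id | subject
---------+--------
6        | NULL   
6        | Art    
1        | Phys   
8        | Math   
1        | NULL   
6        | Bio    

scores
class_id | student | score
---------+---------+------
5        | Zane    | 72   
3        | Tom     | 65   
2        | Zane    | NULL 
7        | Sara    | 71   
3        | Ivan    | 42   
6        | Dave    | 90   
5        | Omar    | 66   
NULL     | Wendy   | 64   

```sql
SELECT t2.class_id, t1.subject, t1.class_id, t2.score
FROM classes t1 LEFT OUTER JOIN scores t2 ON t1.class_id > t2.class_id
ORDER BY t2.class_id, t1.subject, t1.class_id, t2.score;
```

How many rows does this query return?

24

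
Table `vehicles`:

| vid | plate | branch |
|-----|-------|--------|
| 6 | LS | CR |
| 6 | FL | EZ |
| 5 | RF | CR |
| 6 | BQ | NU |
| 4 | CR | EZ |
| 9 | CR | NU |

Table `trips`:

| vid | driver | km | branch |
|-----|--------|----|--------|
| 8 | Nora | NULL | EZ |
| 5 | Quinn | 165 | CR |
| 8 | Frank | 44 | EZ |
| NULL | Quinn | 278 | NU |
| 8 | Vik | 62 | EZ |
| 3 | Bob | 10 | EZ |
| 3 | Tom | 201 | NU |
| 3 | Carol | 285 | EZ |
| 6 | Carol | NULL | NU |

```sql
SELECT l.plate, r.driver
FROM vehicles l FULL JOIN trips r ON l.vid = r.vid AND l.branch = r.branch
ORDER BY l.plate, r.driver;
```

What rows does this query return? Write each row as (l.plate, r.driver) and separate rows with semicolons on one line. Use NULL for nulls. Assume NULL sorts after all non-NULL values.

(BQ, Carol); (CR, NULL); (CR, NULL); (FL, NULL); (LS, NULL); (RF, Quinn); (NULL, Bob); (NULL, Carol); (NULL, Frank); (NULL, Nora); (NULL, Quinn); (NULL, Tom); (NULL, Vik)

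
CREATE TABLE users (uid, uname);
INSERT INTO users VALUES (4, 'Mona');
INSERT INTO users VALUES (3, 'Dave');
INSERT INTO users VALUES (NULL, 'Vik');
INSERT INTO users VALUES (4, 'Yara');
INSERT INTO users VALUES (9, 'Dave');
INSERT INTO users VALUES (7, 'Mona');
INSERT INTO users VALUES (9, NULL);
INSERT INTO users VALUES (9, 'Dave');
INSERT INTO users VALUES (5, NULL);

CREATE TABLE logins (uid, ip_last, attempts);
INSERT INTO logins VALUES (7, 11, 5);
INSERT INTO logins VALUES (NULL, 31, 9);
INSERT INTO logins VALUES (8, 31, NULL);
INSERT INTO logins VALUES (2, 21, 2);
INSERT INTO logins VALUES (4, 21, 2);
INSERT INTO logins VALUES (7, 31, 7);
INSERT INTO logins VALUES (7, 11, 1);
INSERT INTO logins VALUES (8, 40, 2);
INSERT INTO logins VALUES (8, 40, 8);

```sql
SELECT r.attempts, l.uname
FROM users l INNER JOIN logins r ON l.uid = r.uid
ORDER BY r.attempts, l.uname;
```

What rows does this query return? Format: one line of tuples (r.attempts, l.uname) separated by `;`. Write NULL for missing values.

INNER JOIN keeps only pairs where the ON condition holds.
Matching on l.uid = r.uid. A NULL in a compared column never satisfies the condition.
Matched pairs: 5.

(1, Mona); (2, Mona); (2, Yara); (5, Mona); (7, Mona)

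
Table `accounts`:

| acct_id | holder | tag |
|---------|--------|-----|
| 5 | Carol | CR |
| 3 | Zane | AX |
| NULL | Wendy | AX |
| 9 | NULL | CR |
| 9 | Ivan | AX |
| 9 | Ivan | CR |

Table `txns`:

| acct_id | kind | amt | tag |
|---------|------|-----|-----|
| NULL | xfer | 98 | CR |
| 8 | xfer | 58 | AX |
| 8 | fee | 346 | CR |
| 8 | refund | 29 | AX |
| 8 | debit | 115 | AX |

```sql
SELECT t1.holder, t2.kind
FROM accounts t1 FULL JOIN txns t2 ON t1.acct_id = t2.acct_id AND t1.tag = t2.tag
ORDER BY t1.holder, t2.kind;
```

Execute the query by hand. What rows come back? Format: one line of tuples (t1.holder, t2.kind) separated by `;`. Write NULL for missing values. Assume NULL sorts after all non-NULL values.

(Carol, NULL); (Ivan, NULL); (Ivan, NULL); (Wendy, NULL); (Zane, NULL); (NULL, debit); (NULL, fee); (NULL, refund); (NULL, xfer); (NULL, xfer); (NULL, NULL)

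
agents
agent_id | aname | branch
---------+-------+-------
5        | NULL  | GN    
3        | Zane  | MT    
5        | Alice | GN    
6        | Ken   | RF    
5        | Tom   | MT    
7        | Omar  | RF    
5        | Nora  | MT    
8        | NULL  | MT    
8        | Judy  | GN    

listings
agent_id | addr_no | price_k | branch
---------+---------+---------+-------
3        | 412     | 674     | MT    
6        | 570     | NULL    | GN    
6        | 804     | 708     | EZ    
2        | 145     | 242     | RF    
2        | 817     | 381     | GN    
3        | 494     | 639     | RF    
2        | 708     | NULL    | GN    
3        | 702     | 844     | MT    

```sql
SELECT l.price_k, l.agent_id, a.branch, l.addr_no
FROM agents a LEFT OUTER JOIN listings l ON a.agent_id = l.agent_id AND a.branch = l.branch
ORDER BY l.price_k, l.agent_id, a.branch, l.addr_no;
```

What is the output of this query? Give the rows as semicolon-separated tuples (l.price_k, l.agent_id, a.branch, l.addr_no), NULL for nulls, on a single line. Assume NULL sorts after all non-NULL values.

(674, 3, MT, 412); (844, 3, MT, 702); (NULL, NULL, GN, NULL); (NULL, NULL, GN, NULL); (NULL, NULL, GN, NULL); (NULL, NULL, MT, NULL); (NULL, NULL, MT, NULL); (NULL, NULL, MT, NULL); (NULL, NULL, RF, NULL); (NULL, NULL, RF, NULL)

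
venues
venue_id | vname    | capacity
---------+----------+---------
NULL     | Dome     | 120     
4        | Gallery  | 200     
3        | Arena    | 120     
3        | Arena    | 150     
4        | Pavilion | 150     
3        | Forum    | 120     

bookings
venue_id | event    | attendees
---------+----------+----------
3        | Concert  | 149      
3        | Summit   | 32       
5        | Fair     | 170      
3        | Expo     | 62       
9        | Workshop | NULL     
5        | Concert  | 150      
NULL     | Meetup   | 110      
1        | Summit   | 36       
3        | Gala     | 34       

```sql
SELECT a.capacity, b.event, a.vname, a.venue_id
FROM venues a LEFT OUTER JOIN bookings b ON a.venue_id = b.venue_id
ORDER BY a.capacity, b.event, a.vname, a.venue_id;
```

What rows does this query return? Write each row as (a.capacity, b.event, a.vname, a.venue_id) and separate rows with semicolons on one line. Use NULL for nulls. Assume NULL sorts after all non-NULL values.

LEFT JOIN keeps every row from `venues`; unmatched rows get NULL for `bookings`'s columns.
Matching on a.venue_id = b.venue_id. A NULL in a compared column never satisfies the condition.
- a row (venue_id=NULL): no match → kept, b columns NULL.
- a row (venue_id=4): no match → kept, b columns NULL.
- a row (venue_id=3): matches 4 b row(s) → 4 output row(s).
- a row (venue_id=3): matches 4 b row(s) → 4 output row(s).
- a row (venue_id=4): no match → kept, b columns NULL.
- a row (venue_id=3): matches 4 b row(s) → 4 output row(s).

(120, Concert, Arena, 3); (120, Concert, Forum, 3); (120, Expo, Arena, 3); (120, Expo, Forum, 3); (120, Gala, Arena, 3); (120, Gala, Forum, 3); (120, Summit, Arena, 3); (120, Summit, Forum, 3); (120, NULL, Dome, NULL); (150, Concert, Arena, 3); (150, Expo, Arena, 3); (150, Gala, Arena, 3); (150, Summit, Arena, 3); (150, NULL, Pavilion, 4); (200, NULL, Gallery, 4)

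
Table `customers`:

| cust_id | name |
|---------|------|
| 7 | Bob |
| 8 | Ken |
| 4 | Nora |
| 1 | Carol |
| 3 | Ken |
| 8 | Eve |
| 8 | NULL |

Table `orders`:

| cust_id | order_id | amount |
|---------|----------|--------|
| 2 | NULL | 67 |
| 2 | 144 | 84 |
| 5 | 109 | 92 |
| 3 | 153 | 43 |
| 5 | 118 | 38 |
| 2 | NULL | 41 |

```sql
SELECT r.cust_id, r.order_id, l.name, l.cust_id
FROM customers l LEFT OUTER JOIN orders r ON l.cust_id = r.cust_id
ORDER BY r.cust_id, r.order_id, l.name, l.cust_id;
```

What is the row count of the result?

7

LEFT JOIN keeps every row from `customers`; unmatched rows get NULL for `orders`'s columns.
Matching on l.cust_id = r.cust_id.
Matched pairs: 1; unmatched l rows kept: 6.
Total: 1 matched + 6 padded = 7 rows.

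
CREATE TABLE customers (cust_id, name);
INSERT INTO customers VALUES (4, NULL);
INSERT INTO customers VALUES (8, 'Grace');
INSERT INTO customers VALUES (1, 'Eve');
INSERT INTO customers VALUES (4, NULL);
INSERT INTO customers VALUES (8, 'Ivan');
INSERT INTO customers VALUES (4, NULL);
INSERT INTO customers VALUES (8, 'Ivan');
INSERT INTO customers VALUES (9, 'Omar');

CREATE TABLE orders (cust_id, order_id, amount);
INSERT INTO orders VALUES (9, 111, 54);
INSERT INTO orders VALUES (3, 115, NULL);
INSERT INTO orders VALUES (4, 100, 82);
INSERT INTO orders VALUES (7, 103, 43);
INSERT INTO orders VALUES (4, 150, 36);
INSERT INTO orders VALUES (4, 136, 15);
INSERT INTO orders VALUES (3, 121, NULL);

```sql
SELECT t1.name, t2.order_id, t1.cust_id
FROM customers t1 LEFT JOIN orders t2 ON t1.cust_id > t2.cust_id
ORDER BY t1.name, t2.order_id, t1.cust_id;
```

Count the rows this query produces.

31

LEFT JOIN keeps every row from `customers`; unmatched rows get NULL for `orders`'s columns.
Matching on t1.cust_id > t2.cust_id.
- t1 (cust_id=4) pairs with 2 row(s) of t2.
- t1 (cust_id=8) pairs with 6 row(s) of t2.
- t1 (cust_id=1) has no partner → padded with NULL.
- t1 (cust_id=4) pairs with 2 row(s) of t2.
- t1 (cust_id=8) pairs with 6 row(s) of t2.
- t1 (cust_id=4) pairs with 2 row(s) of t2.
- t1 (cust_id=8) pairs with 6 row(s) of t2.
- t1 (cust_id=9) pairs with 6 row(s) of t2.
Total: 30 matched + 1 padded = 31 rows.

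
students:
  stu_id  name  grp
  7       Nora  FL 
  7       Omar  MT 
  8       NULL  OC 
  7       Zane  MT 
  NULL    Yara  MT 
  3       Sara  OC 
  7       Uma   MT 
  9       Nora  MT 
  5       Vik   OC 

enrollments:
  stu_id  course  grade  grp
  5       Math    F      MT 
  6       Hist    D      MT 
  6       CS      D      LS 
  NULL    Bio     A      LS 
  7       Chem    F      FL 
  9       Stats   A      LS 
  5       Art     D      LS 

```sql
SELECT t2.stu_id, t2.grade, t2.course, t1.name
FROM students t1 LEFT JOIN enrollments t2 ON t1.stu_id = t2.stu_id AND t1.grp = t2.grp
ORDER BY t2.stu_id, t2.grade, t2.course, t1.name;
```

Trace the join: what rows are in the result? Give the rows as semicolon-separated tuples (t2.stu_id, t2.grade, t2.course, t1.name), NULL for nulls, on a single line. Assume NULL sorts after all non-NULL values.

(7, F, Chem, Nora); (NULL, NULL, NULL, Nora); (NULL, NULL, NULL, Omar); (NULL, NULL, NULL, Sara); (NULL, NULL, NULL, Uma); (NULL, NULL, NULL, Vik); (NULL, NULL, NULL, Yara); (NULL, NULL, NULL, Zane); (NULL, NULL, NULL, NULL)

LEFT JOIN keeps every row from `students`; unmatched rows get NULL for `enrollments`'s columns.
Matching on t1.stu_id = t2.stu_id AND t1.grp = t2.grp. A NULL in a compared column never satisfies the condition.
Matched pairs: 1; unmatched t1 rows kept: 8.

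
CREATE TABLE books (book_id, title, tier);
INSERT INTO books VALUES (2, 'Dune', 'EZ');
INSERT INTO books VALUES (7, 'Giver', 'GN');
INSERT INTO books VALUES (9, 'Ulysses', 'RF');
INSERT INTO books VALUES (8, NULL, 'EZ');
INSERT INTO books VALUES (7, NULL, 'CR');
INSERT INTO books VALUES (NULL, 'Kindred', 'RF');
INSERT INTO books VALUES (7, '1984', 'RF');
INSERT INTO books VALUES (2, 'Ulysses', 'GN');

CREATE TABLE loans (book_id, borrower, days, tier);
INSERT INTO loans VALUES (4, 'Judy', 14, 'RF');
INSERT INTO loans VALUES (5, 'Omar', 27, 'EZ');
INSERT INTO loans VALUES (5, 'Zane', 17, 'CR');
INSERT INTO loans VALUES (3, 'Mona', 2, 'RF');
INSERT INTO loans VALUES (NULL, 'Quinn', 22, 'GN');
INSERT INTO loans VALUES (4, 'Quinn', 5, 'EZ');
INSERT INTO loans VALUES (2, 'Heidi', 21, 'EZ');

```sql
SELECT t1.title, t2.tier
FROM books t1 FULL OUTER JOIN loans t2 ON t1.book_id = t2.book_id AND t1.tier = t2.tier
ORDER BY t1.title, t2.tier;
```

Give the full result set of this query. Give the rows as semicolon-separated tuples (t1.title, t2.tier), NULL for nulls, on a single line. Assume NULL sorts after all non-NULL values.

(1984, NULL); (Dune, EZ); (Giver, NULL); (Kindred, NULL); (Ulysses, NULL); (Ulysses, NULL); (NULL, CR); (NULL, EZ); (NULL, EZ); (NULL, GN); (NULL, RF); (NULL, RF); (NULL, NULL); (NULL, NULL)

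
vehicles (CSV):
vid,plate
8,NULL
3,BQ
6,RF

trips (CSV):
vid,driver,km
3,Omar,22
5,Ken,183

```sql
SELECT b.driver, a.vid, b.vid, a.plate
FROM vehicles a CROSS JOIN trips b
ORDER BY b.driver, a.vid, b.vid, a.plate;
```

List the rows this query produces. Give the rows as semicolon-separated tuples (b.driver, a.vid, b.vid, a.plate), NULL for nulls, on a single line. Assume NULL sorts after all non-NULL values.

CROSS JOIN pairs every row of `vehicles` with every row of `trips`: 3 × 2 = 6 rows.
After projecting and ordering:
b.driver | a.vid | b.vid | a.plate
Ken | 3 | 5 | BQ
Ken | 6 | 5 | RF
Ken | 8 | 5 | NULL
Omar | 3 | 3 | BQ
Omar | 6 | 3 | RF
Omar | 8 | 3 | NULL

(Ken, 3, 5, BQ); (Ken, 6, 5, RF); (Ken, 8, 5, NULL); (Omar, 3, 3, BQ); (Omar, 6, 3, RF); (Omar, 8, 3, NULL)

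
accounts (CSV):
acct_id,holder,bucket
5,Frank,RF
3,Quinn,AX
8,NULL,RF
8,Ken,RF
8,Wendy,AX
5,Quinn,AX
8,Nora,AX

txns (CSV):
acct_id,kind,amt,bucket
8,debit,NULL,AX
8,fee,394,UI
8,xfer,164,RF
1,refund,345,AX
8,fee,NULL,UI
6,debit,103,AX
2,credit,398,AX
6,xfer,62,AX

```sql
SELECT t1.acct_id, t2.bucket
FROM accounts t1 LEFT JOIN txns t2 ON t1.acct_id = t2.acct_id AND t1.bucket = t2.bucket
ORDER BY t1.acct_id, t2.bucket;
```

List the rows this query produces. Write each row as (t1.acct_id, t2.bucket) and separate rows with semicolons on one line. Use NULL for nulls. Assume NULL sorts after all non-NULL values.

(3, NULL); (5, NULL); (5, NULL); (8, AX); (8, AX); (8, RF); (8, RF)

LEFT JOIN keeps every row from `accounts`; unmatched rows get NULL for `txns`'s columns.
Matching on t1.acct_id = t2.acct_id AND t1.bucket = t2.bucket.
- t1 row (acct_id=5, bucket=RF): no match → kept, t2 columns NULL.
- t1 row (acct_id=3, bucket=AX): no match → kept, t2 columns NULL.
- t1 row (acct_id=8, bucket=RF): matches 1 t2 row(s) → 1 output row(s).
- t1 row (acct_id=8, bucket=RF): matches 1 t2 row(s) → 1 output row(s).
- t1 row (acct_id=8, bucket=AX): matches 1 t2 row(s) → 1 output row(s).
- t1 row (acct_id=5, bucket=AX): no match → kept, t2 columns NULL.
- t1 row (acct_id=8, bucket=AX): matches 1 t2 row(s) → 1 output row(s).
After projecting and ordering:
t1.acct_id | t2.bucket
3 | NULL
5 | NULL
5 | NULL
8 | AX
8 | AX
8 | RF
8 | RF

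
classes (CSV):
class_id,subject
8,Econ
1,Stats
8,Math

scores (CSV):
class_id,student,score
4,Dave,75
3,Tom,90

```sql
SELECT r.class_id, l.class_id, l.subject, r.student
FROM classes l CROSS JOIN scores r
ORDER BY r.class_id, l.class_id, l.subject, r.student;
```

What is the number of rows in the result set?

CROSS JOIN pairs every row of `classes` with every row of `scores`: 3 × 2 = 6 rows.

6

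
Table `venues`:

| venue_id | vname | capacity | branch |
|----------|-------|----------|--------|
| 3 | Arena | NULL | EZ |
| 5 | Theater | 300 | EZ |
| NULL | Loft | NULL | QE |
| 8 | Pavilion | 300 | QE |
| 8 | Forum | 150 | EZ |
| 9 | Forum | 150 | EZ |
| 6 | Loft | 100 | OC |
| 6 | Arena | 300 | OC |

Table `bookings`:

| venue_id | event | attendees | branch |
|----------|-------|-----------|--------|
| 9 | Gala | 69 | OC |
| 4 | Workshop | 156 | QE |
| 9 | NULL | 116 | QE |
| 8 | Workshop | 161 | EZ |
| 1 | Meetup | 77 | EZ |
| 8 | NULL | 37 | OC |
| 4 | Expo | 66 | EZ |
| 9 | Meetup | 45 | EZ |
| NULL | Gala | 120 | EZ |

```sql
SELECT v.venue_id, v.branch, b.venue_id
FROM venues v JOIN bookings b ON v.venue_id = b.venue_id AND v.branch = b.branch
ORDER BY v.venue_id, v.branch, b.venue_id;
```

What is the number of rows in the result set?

2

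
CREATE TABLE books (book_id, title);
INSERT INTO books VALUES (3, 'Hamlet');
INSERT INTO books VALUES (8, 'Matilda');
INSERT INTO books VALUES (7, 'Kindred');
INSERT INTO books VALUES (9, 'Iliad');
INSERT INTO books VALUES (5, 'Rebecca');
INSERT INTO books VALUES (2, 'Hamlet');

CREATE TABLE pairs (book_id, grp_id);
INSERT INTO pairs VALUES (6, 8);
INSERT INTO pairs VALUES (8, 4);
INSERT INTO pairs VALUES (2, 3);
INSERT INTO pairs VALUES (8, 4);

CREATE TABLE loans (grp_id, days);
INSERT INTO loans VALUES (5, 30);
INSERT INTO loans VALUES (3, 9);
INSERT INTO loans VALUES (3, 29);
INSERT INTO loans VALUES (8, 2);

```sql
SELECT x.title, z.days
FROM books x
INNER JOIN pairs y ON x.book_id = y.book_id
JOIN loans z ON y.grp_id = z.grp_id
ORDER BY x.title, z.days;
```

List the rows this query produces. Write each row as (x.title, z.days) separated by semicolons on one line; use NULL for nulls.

(Hamlet, 9); (Hamlet, 29)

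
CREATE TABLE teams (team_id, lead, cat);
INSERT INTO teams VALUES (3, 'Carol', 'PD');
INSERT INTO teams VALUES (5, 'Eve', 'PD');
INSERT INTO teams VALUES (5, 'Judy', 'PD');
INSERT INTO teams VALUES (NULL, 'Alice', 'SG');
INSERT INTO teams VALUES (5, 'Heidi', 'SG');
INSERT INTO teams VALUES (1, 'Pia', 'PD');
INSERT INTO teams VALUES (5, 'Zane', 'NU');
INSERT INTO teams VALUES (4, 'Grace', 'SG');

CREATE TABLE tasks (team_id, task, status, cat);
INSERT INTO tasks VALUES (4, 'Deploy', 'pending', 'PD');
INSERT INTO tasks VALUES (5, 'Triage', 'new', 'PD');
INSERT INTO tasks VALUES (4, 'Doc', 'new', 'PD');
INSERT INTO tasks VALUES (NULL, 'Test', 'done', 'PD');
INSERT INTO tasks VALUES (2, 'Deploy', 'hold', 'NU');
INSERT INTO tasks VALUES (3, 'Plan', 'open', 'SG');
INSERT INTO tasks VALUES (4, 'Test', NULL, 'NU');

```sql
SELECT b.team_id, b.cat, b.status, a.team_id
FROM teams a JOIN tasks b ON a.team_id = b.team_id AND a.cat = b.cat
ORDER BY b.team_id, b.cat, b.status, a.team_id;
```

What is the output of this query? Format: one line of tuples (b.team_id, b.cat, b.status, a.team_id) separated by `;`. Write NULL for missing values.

INNER JOIN keeps only pairs where the ON condition holds.
Matching on a.team_id = b.team_id AND a.cat = b.cat. A NULL in a compared column never satisfies the condition.
- a row (team_id=3, cat=PD): no match → dropped.
- a row (team_id=5, cat=PD): matches 1 b row(s) → 1 output row(s).
- a row (team_id=5, cat=PD): matches 1 b row(s) → 1 output row(s).
- a row (team_id=NULL, cat=SG): no match → dropped.
- a row (team_id=5, cat=SG): no match → dropped.
- a row (team_id=1, cat=PD): no match → dropped.
- a row (team_id=5, cat=NU): no match → dropped.
- a row (team_id=4, cat=SG): no match → dropped.
After projecting and ordering:
b.team_id | b.cat | b.status | a.team_id
5 | PD | new | 5
5 | PD | new | 5

(5, PD, new, 5); (5, PD, new, 5)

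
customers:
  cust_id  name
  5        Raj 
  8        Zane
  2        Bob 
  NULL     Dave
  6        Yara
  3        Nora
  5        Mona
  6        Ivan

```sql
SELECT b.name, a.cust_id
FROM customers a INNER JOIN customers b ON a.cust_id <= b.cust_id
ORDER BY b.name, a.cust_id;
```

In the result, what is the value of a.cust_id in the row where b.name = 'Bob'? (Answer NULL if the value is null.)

INNER JOIN keeps only pairs where the ON condition holds.
Matching on a.cust_id <= b.cust_id. A NULL in a compared column never satisfies the condition.
- cust_id=5: 5 matching b row(s), so 5 row(s) emitted.
- cust_id=8: 1 matching b row(s), so 1 row(s) emitted.
- cust_id=2: 7 matching b row(s), so 7 row(s) emitted.
- cust_id=NULL: no matching b row, dropped.
- cust_id=6: 3 matching b row(s), so 3 row(s) emitted.
- cust_id=3: 6 matching b row(s), so 6 row(s) emitted.
- cust_id=5: 5 matching b row(s), so 5 row(s) emitted.
- cust_id=6: 3 matching b row(s), so 3 row(s) emitted.

2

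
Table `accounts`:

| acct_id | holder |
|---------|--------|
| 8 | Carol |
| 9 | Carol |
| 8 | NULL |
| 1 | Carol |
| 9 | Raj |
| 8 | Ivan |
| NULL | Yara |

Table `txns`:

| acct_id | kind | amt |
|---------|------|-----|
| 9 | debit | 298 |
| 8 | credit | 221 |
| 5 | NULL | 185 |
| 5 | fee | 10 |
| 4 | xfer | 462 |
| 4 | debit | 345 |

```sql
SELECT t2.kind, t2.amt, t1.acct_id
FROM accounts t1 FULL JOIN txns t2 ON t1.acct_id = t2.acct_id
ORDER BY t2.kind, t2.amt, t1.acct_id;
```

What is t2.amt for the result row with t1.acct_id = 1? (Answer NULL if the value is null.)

NULL

FULL OUTER JOIN keeps every row from both sides; unmatched rows get NULL for the other side's columns.
Matching on t1.acct_id = t2.acct_id. A NULL in a compared column never satisfies the condition.
- t1[0] acct_id=8 → 1 match(es) in t2 → 1 row(s).
- t1[1] acct_id=9 → 1 match(es) in t2 → 1 row(s).
- t1[2] acct_id=8 → 1 match(es) in t2 → 1 row(s).
- t1[3] acct_id=1 → no match; kept with NULLs on the t2 side.
- t1[4] acct_id=9 → 1 match(es) in t2 → 1 row(s).
- t1[5] acct_id=8 → 1 match(es) in t2 → 1 row(s).
- t1[6] acct_id=NULL → no match; kept with NULLs on the t2 side.
- 4 row(s) from t2 found no t1 partner → padded with NULL.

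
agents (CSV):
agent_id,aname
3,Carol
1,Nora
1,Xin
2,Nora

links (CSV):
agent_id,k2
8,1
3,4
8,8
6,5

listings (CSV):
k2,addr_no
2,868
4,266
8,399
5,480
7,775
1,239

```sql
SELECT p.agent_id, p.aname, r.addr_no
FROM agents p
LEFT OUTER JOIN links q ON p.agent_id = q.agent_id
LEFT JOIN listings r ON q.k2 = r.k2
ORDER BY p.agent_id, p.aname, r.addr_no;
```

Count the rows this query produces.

Step 1 — p LEFT JOIN q on agent_id → 4 row(s).
Then LEFT JOIN `listings r` on k2: each of those 4 rows is kept; rows whose q.k2 has no match in r get NULL for r's columns.
Result: 4 row(s).

4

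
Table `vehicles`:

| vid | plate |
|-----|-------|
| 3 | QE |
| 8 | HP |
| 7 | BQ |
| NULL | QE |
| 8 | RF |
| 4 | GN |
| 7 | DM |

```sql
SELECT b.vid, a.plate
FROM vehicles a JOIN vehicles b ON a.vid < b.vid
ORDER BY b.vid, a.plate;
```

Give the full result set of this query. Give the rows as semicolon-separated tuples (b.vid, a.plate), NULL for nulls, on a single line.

INNER JOIN keeps only pairs where the ON condition holds.
Matching on a.vid < b.vid. A NULL in a compared column never satisfies the condition.
- a[0] vid=3 → 5 match(es) in b → 5 row(s).
- a[1] vid=8 → no match; dropped.
- a[2] vid=7 → 2 match(es) in b → 2 row(s).
- a[3] vid=NULL → no match; dropped.
- a[4] vid=8 → no match; dropped.
- a[5] vid=4 → 4 match(es) in b → 4 row(s).
- a[6] vid=7 → 2 match(es) in b → 2 row(s).

(4, QE); (7, GN); (7, GN); (7, QE); (7, QE); (8, BQ); (8, BQ); (8, DM); (8, DM); (8, GN); (8, GN); (8, QE); (8, QE)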